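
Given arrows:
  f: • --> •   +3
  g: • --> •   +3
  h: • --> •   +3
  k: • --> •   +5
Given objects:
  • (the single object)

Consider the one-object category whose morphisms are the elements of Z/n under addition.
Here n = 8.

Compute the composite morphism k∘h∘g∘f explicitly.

Answer: +6

Trace:
  0 +3≡3 +3≡6 +3≡1 +5≡6  (mod 8)
composite: +6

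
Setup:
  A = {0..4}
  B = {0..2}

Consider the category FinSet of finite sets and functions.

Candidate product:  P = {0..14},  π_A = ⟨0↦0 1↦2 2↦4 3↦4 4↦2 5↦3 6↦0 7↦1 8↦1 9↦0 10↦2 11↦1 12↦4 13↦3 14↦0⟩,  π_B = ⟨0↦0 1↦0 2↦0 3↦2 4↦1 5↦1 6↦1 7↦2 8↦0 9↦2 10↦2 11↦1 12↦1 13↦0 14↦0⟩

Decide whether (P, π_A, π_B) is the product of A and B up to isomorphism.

|A|·|B| = 5·3 = 15;  |P| = 15
Check the pairing map k ↦ (π_A(k), π_B(k)):
  0 ↦ (0,0)
  1 ↦ (2,0)
  2 ↦ (4,0)
  3 ↦ (4,2)
  4 ↦ (2,1)
  5 ↦ (3,1)
  6 ↦ (0,1)
  7 ↦ (1,2)
  8 ↦ (1,0)
  9 ↦ (0,2)
  10 ↦ (2,2)
  11 ↦ (1,1)
  12 ↦ (4,1)
  13 ↦ (3,0)
  14 ↦ (0,0)  ✗ repeats pair of k=0
distinct pairs in image: 14 / 15 needed
  → (0,0) hit at k=0 and k=14

Answer: NOT A VALID PRODUCT — duplicate pair at indices 0,14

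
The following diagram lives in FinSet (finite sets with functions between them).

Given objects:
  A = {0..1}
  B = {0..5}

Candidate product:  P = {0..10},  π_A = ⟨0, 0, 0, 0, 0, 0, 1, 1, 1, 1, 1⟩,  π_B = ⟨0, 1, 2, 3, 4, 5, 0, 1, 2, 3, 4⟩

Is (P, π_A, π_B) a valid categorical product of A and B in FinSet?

Answer: NOT A VALID PRODUCT — |P|=11 ≠ |A|·|B|=12

Trace:
|A|·|B| = 2·6 = 12;  |P| = 11
  → cardinalities differ; no bijection possible.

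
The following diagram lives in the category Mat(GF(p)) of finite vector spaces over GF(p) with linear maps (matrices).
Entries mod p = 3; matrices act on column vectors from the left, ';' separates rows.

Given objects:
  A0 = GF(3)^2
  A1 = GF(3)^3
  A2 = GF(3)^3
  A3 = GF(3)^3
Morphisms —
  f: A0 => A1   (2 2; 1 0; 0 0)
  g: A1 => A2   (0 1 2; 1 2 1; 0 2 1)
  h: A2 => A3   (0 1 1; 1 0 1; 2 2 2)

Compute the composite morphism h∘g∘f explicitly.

Answer: (0 2; 0 0; 2 1)

Derivation:
  e0=⟨1,0⟩ f=>⟨2,1,0⟩ g=>⟨1,1,2⟩ h=>⟨0,0,2⟩
  e1=⟨0,1⟩ f=>⟨2,0,0⟩ g=>⟨0,2,0⟩ h=>⟨2,0,1⟩
result: (0 2; 0 0; 2 1)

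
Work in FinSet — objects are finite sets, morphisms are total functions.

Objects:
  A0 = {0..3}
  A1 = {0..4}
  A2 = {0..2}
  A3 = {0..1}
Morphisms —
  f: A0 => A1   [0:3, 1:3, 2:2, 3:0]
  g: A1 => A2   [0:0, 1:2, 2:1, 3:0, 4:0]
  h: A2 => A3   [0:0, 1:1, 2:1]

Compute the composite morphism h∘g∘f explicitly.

  0 f=>3 g=>0 h=>0
  1 f=>3 g=>0 h=>0
  2 f=>2 g=>1 h=>1
  3 f=>0 g=>0 h=>0
composite: [0:0, 1:0, 2:1, 3:0]

Answer: [0:0, 1:0, 2:1, 3:0]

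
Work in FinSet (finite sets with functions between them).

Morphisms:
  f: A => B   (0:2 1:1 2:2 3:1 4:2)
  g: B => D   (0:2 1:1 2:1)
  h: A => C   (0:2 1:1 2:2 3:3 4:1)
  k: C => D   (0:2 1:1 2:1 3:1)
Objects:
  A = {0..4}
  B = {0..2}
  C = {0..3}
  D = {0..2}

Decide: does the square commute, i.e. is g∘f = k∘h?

Answer: COMMUTES

Work:
Along f;g (path 1):
  0 f=>2 g=>1
  1 f=>1 g=>1
  2 f=>2 g=>1
  3 f=>1 g=>1
  4 f=>2 g=>1
  result₁ = (0:1 1:1 2:1 3:1 4:1)
Along h;k (path 2):
  0 h=>2 k=>1
  1 h=>1 k=>1
  2 h=>2 k=>1
  3 h=>3 k=>1
  4 h=>1 k=>1
  result₂ = (0:1 1:1 2:1 3:1 4:1)
Equal? equal; square commutes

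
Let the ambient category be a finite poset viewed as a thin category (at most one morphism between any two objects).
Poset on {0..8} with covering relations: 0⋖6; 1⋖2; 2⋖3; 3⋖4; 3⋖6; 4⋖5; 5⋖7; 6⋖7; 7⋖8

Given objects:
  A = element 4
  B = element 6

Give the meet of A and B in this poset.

{x : x⊑A ∧ x⊑B} = {1,2,3}  (A=4, B=6)
  1 ⊑ 3
  2 ⊑ 3
  3 ⊑ 3
glb = 3

Answer: A∧B = 3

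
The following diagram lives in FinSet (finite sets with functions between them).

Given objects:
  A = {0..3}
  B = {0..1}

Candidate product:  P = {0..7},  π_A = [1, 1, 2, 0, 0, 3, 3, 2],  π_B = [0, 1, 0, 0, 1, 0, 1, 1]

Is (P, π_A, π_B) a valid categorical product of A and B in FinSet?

|A|·|B| = 4·2 = 8;  |P| = 8
Check the pairing map k ↦ (π_A(k), π_B(k)):
  0 -> (1,0)
  1 -> (1,1)
  2 -> (2,0)
  3 -> (0,0)
  4 -> (0,1)
  5 -> (3,0)
  6 -> (3,1)
  7 -> (2,1)
distinct pairs in image: 8 / 8 needed
  → bijection onto A×B; projections well-typed.

Answer: VALID PRODUCT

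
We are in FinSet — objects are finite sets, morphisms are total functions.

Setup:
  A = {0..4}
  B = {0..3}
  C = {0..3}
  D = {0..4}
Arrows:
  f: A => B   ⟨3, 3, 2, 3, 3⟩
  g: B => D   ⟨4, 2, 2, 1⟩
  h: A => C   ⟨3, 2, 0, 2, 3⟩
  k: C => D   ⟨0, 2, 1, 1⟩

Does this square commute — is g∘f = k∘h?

1) trace f;g:
  0 f=>3 g=>1
  1 f=>3 g=>1
  2 f=>2 g=>2
  3 f=>3 g=>1
  4 f=>3 g=>1
  ⟦path⟧₁ = ⟨1, 1, 2, 1, 1⟩
2) trace h;k:
  0 h=>3 k=>1
  1 h=>2 k=>1
  2 h=>0 k=>0
  3 h=>2 k=>1
  4 h=>3 k=>1
  ⟦path⟧₂ = ⟨1, 1, 0, 1, 1⟩
Equal? distinct morphisms ✗

Answer: DOES NOT COMMUTE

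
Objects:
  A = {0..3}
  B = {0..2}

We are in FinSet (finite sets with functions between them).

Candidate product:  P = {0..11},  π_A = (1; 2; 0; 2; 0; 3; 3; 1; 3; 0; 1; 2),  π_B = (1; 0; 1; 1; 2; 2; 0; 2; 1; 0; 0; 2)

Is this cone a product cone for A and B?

Answer: VALID PRODUCT

Derivation:
|A|·|B| = 4·3 = 12;  |P| = 12
Check the pairing map k ↦ (π_A(k), π_B(k)):
  0 ↦ (1,1)
  1 ↦ (2,0)
  2 ↦ (0,1)
  3 ↦ (2,1)
  4 ↦ (0,2)
  5 ↦ (3,2)
  6 ↦ (3,0)
  7 ↦ (1,2)
  8 ↦ (3,1)
  9 ↦ (0,0)
  10 ↦ (1,0)
  11 ↦ (2,2)
distinct pairs in image: 12 / 12 needed
  → bijection onto A×B; projections well-typed.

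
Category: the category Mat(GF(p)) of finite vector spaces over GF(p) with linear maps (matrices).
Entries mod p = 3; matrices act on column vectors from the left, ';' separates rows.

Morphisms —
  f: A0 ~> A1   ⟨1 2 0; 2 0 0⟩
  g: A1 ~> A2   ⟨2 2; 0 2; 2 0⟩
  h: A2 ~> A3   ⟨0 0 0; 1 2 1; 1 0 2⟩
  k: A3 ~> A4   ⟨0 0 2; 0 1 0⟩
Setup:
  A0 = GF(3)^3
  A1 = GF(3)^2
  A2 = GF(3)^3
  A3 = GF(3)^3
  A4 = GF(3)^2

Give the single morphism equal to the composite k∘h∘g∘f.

Answer: ⟨2 0 0; 1 2 0⟩

Trace:
  e0=[1,0,0] f~>[1,2] g~>[0,1,2] h~>[0,1,1] k~>[2,1]
  e1=[0,1,0] f~>[2,0] g~>[1,0,1] h~>[0,2,0] k~>[0,2]
  e2=[0,0,1] f~>[0,0] g~>[0,0,0] h~>[0,0,0] k~>[0,0]
⟦path⟧: ⟨2 0 0; 1 2 0⟩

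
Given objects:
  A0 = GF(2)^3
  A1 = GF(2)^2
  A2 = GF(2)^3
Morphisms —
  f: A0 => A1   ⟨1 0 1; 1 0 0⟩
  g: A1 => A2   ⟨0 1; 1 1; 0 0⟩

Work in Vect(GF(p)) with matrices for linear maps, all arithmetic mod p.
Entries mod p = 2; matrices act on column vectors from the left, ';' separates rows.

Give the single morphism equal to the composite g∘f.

  e0=(1,0,0) f=>(1,1) g=>(1,0,0)
  e1=(0,1,0) f=>(0,0) g=>(0,0,0)
  e2=(0,0,1) f=>(1,0) g=>(0,1,0)
result: ⟨1 0 0; 0 0 1; 0 0 0⟩

Answer: ⟨1 0 0; 0 0 1; 0 0 0⟩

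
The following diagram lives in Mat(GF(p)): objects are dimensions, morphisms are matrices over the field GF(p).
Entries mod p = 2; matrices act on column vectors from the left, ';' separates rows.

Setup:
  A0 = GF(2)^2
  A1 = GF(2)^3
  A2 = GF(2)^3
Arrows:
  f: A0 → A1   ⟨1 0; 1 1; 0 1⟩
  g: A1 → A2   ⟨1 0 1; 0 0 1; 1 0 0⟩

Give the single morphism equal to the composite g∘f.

  e0=⟨1,0⟩ f→⟨1,1,0⟩ g→⟨1,0,1⟩
  e1=⟨0,1⟩ f→⟨0,1,1⟩ g→⟨1,1,0⟩
composite: ⟨1 1; 0 1; 1 0⟩

Answer: ⟨1 1; 0 1; 1 0⟩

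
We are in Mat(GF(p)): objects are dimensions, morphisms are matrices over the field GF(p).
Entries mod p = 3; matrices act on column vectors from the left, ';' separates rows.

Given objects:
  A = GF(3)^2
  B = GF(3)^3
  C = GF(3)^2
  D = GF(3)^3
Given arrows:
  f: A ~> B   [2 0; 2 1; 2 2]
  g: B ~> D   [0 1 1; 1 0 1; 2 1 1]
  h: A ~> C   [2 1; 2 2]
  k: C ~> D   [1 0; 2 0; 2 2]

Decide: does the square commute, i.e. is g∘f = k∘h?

Answer: DOES NOT COMMUTE

Trace:
Along f;g (path 1):
  e0=[1,0] f~>[2,2,2] g~>[1,1,2]
  e1=[0,1] f~>[0,1,2] g~>[0,2,0]
  composite₁ = [1 0; 1 2; 2 0]
Along h;k (path 2):
  e0=[1,0] h~>[2,2] k~>[2,1,2]
  e1=[0,1] h~>[1,2] k~>[1,2,0]
  composite₂ = [2 1; 1 2; 2 0]
Equal? NO — does not commute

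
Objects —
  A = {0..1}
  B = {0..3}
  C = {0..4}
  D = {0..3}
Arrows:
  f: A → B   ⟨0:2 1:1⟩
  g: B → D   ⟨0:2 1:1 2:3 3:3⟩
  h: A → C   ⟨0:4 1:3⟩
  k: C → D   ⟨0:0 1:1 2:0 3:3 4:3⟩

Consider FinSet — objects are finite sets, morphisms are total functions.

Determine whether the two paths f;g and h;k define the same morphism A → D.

Along f;g (path 1):
  0 f→2 g→3
  1 f→1 g→1
  result₁ = ⟨0:3 1:1⟩
Along h;k (path 2):
  0 h→4 k→3
  1 h→3 k→3
  result₂ = ⟨0:3 1:3⟩
Equal? differ; not commutative

Answer: DOES NOT COMMUTE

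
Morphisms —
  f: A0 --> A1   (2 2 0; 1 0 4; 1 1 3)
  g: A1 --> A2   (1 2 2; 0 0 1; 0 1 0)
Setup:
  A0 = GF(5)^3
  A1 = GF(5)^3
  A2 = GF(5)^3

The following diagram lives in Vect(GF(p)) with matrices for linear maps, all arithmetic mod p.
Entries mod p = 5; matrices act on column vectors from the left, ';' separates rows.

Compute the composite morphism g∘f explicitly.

  e0=[1,0,0] f-->[2,1,1] g-->[1,1,1]
  e1=[0,1,0] f-->[2,0,1] g-->[4,1,0]
  e2=[0,0,1] f-->[0,4,3] g-->[4,3,4]
composite: (1 4 4; 1 1 3; 1 0 4)

Answer: (1 4 4; 1 1 3; 1 0 4)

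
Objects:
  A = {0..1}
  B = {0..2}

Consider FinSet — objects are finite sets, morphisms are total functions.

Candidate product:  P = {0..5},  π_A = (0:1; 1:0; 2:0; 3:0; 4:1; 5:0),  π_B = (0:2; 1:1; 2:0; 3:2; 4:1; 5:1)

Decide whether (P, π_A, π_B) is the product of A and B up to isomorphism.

Answer: NOT A VALID PRODUCT — duplicate pair at indices 5,1

Work:
|A|·|B| = 2·3 = 6;  |P| = 6
Check the pairing map k ↦ (π_A(k), π_B(k)):
  0 : (1,2)
  1 : (0,1)
  2 : (0,0)
  3 : (0,2)
  4 : (1,1)
  5 : (0,1)  ✗ repeats pair of k=1
distinct pairs in image: 5 / 6 needed
  → (0,1) hit at k=1 and k=5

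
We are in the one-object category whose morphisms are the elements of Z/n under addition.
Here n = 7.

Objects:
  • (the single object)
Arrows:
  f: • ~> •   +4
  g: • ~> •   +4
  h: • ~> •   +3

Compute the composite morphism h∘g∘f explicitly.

  0 +4≡4 +4≡1 +3≡4  (mod 7)
result: +4

Answer: +4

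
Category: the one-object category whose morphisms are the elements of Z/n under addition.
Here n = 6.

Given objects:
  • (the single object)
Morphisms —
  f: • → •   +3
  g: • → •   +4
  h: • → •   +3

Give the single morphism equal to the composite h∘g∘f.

  0 +3≡3 +4≡1 +3≡4  (mod 6)
composite: +4

Answer: +4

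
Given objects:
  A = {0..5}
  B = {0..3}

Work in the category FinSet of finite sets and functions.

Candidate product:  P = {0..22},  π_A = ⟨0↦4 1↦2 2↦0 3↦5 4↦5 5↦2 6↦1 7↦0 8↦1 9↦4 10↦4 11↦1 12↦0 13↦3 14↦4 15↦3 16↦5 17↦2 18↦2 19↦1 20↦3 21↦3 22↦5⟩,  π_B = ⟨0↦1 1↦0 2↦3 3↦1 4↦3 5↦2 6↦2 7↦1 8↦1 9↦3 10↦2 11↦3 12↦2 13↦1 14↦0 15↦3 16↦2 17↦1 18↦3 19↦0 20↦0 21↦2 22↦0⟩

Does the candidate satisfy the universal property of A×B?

Answer: NOT A VALID PRODUCT — |P|=23 ≠ |A|·|B|=24

Work:
|A|·|B| = 6·4 = 24;  |P| = 23
  → cardinalities differ; no bijection possible.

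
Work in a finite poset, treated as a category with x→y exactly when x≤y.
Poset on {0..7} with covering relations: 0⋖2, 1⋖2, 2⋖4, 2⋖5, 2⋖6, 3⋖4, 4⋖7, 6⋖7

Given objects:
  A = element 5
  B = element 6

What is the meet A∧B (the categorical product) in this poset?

{x : x⊑A ∧ x⊑B} = {0,1,2}  (A=5, B=6)
  0 ⊑ 2
  1 ⊑ 2
  2 ⊑ 2
glb = 2

Answer: A∧B = 2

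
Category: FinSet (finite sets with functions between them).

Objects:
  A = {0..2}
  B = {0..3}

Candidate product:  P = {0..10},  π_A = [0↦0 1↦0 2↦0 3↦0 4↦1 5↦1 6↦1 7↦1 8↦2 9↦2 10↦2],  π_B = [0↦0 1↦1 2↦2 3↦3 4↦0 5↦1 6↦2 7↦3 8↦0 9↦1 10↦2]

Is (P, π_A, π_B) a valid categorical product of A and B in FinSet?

Answer: NOT A VALID PRODUCT — |P|=11 ≠ |A|·|B|=12

Trace:
|A|·|B| = 3·4 = 12;  |P| = 11
  → cardinalities differ; no bijection possible.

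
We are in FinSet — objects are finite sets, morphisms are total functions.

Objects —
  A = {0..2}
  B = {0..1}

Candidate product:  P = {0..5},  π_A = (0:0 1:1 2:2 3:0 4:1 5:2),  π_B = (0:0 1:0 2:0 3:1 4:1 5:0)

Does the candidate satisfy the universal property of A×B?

Answer: NOT A VALID PRODUCT — duplicate pair at indices 2,5

Derivation:
|A|·|B| = 3·2 = 6;  |P| = 6
Check the pairing map k ↦ (π_A(k), π_B(k)):
  0 : (0,0)
  1 : (1,0)
  2 : (2,0)
  3 : (0,1)
  4 : (1,1)
  5 : (2,0)  ✗ repeats pair of k=2
distinct pairs in image: 5 / 6 needed
  → (2,0) hit at k=2 and k=5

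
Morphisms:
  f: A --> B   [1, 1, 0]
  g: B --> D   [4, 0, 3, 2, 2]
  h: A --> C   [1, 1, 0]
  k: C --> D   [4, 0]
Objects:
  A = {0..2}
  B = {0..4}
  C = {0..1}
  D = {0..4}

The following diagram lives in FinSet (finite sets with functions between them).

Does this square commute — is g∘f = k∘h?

Answer: COMMUTES

Work:
Along f;g (path 1):
  0 f-->1 g-->0
  1 f-->1 g-->0
  2 f-->0 g-->4
  composite₁ = [0, 0, 4]
Along h;k (path 2):
  0 h-->1 k-->0
  1 h-->1 k-->0
  2 h-->0 k-->4
  composite₂ = [0, 0, 4]
Equal? same morphism ✓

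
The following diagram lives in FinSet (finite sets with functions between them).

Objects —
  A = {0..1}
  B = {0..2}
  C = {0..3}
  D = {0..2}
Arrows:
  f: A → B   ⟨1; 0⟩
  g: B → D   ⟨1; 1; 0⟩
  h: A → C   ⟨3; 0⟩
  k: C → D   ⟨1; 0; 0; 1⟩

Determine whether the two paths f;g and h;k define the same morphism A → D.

Along f;g (path 1):
  0 f→1 g→1
  1 f→0 g→1
  composite₁ = ⟨1; 1⟩
Along h;k (path 2):
  0 h→3 k→1
  1 h→0 k→1
  composite₂ = ⟨1; 1⟩
Equal? YES — commutes

Answer: COMMUTES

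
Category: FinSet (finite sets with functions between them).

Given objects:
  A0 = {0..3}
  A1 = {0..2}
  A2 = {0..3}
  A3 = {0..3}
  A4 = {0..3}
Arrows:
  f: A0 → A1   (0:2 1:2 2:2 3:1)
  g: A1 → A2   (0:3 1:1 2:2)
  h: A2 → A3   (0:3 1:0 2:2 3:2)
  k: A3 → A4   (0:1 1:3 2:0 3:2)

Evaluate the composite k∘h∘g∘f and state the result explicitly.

  0 f→2 g→2 h→2 k→0
  1 f→2 g→2 h→2 k→0
  2 f→2 g→2 h→2 k→0
  3 f→1 g→1 h→0 k→1
⟦path⟧: (0:0 1:0 2:0 3:1)

Answer: (0:0 1:0 2:0 3:1)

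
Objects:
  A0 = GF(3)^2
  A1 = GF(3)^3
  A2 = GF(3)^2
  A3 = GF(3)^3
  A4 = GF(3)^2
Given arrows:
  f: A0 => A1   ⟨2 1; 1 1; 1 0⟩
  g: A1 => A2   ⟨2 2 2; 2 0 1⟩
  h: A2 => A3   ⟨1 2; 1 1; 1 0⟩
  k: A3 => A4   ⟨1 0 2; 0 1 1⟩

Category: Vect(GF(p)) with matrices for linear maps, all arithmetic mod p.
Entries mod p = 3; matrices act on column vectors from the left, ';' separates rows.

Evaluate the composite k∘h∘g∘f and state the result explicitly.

  e0=⟨1,0⟩ f=>⟨2,1,1⟩ g=>⟨2,2⟩ h=>⟨0,1,2⟩ k=>⟨1,0⟩
  e1=⟨0,1⟩ f=>⟨1,1,0⟩ g=>⟨1,2⟩ h=>⟨2,0,1⟩ k=>⟨1,1⟩
composite: ⟨1 1; 0 1⟩

Answer: ⟨1 1; 0 1⟩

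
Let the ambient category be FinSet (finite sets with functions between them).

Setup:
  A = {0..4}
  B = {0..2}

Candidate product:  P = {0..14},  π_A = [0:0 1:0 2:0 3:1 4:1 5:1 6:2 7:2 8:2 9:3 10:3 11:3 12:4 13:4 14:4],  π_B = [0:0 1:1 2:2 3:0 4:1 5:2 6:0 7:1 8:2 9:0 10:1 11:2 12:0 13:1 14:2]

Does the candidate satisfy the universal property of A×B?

|A|·|B| = 5·3 = 15;  |P| = 15
Check the pairing map k ↦ (π_A(k), π_B(k)):
  0 : (0,0)
  1 : (0,1)
  2 : (0,2)
  3 : (1,0)
  4 : (1,1)
  5 : (1,2)
  6 : (2,0)
  7 : (2,1)
  8 : (2,2)
  9 : (3,0)
  10 : (3,1)
  11 : (3,2)
  12 : (4,0)
  13 : (4,1)
  14 : (4,2)
distinct pairs in image: 15 / 15 needed
  → bijection onto A×B; projections well-typed.

Answer: VALID PRODUCT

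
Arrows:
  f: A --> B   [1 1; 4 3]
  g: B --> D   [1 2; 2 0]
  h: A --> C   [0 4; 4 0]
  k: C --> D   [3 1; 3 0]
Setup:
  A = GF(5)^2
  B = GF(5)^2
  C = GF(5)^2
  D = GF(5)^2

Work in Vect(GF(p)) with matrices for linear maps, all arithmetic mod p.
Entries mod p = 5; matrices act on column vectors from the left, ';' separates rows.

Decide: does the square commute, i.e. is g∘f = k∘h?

Path 1 = f;g:
  e0=⟨1,0⟩ f-->⟨1,4⟩ g-->⟨4,2⟩
  e1=⟨0,1⟩ f-->⟨1,3⟩ g-->⟨2,2⟩
  composite₁ = [4 2; 2 2]
Path 2 = h;k:
  e0=⟨1,0⟩ h-->⟨0,4⟩ k-->⟨4,0⟩
  e1=⟨0,1⟩ h-->⟨4,0⟩ k-->⟨2,2⟩
  composite₂ = [4 2; 0 2]
Equal? differ; not commutative

Answer: DOES NOT COMMUTE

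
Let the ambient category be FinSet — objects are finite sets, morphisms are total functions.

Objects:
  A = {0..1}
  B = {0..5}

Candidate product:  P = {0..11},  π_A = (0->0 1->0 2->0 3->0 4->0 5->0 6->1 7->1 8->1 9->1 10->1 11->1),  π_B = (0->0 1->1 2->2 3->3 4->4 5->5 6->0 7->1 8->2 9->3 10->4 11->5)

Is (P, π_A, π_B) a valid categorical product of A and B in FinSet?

|A|·|B| = 2·6 = 12;  |P| = 12
Check the pairing map k ↦ (π_A(k), π_B(k)):
  0 -> (0,0)
  1 -> (0,1)
  2 -> (0,2)
  3 -> (0,3)
  4 -> (0,4)
  5 -> (0,5)
  6 -> (1,0)
  7 -> (1,1)
  8 -> (1,2)
  9 -> (1,3)
  10 -> (1,4)
  11 -> (1,5)
distinct pairs in image: 12 / 12 needed
  → bijection onto A×B; projections well-typed.

Answer: VALID PRODUCT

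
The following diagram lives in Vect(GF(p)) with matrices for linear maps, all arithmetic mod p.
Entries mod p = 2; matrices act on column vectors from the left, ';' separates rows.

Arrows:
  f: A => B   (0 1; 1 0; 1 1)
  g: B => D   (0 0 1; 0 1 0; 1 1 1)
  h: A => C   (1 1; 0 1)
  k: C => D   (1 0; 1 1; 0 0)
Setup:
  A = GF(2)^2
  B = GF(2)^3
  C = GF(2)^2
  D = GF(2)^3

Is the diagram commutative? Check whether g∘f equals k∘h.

Answer: COMMUTES

Trace:
Along f;g (path 1):
  e0=⟨1,0⟩ f=>⟨0,1,1⟩ g=>⟨1,1,0⟩
  e1=⟨0,1⟩ f=>⟨1,0,1⟩ g=>⟨1,0,0⟩
  composite₁ = (1 1; 1 0; 0 0)
Along h;k (path 2):
  e0=⟨1,0⟩ h=>⟨1,0⟩ k=>⟨1,1,0⟩
  e1=⟨0,1⟩ h=>⟨1,1⟩ k=>⟨1,0,0⟩
  composite₂ = (1 1; 1 0; 0 0)
Equal? YES — commutes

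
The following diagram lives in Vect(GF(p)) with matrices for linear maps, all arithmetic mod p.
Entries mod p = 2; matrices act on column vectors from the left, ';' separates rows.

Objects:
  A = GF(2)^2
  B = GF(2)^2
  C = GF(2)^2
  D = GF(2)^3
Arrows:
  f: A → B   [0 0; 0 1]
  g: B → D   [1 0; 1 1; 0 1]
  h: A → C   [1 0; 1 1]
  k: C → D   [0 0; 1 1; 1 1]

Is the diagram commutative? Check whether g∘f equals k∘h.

Answer: COMMUTES

Derivation:
Path 1 = f;g:
  e0=[1,0] f→[0,0] g→[0,0,0]
  e1=[0,1] f→[0,1] g→[0,1,1]
  composite₁ = [0 0; 0 1; 0 1]
Path 2 = h;k:
  e0=[1,0] h→[1,1] k→[0,0,0]
  e1=[0,1] h→[0,1] k→[0,1,1]
  composite₂ = [0 0; 0 1; 0 1]
Equal? same morphism ✓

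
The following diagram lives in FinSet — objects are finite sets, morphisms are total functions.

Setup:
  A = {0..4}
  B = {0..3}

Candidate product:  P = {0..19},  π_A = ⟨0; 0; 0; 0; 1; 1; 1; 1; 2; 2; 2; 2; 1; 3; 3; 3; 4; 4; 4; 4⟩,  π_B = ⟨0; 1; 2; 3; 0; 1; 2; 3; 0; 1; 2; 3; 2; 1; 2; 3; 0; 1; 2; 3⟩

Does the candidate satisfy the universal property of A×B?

|A|·|B| = 5·4 = 20;  |P| = 20
Check the pairing map k ↦ (π_A(k), π_B(k)):
  0 ↦ (0,0)
  1 ↦ (0,1)
  2 ↦ (0,2)
  3 ↦ (0,3)
  4 ↦ (1,0)
  5 ↦ (1,1)
  6 ↦ (1,2)
  7 ↦ (1,3)
  8 ↦ (2,0)
  9 ↦ (2,1)
  10 ↦ (2,2)
  11 ↦ (2,3)
  12 ↦ (1,2)  ✗ repeats pair of k=6
  13 ↦ (3,1)
  14 ↦ (3,2)
  15 ↦ (3,3)
  16 ↦ (4,0)
  17 ↦ (4,1)
  18 ↦ (4,2)
  19 ↦ (4,3)
distinct pairs in image: 19 / 20 needed
  → (1,2) hit at k=6 and k=12

Answer: NOT A VALID PRODUCT — duplicate pair at indices 6,12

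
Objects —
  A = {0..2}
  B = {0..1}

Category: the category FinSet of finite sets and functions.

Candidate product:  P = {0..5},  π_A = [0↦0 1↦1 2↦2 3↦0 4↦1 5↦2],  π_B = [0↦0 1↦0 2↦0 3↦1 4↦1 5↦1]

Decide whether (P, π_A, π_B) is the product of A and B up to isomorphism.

|A|·|B| = 3·2 = 6;  |P| = 6
Check the pairing map k ↦ (π_A(k), π_B(k)):
  0 ↦ (0,0)
  1 ↦ (1,0)
  2 ↦ (2,0)
  3 ↦ (0,1)
  4 ↦ (1,1)
  5 ↦ (2,1)
distinct pairs in image: 6 / 6 needed
  → bijection onto A×B; projections well-typed.

Answer: VALID PRODUCT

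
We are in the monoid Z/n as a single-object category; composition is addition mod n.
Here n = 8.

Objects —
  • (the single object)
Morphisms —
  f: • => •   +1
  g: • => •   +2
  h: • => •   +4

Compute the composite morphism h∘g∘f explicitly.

  0 +1≡1 +2≡3 +4≡7  (mod 8)
result: +7

Answer: +7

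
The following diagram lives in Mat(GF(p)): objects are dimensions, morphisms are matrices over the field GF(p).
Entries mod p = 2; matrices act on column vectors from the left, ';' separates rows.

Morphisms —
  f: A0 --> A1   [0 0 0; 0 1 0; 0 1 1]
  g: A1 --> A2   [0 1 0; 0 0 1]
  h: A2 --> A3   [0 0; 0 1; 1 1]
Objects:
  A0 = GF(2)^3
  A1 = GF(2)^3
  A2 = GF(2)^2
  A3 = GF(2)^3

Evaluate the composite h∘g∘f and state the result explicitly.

  e0=[1,0,0] f-->[0,0,0] g-->[0,0] h-->[0,0,0]
  e1=[0,1,0] f-->[0,1,1] g-->[1,1] h-->[0,1,0]
  e2=[0,0,1] f-->[0,0,1] g-->[0,1] h-->[0,1,1]
result: [0 0 0; 0 1 1; 0 0 1]

Answer: [0 0 0; 0 1 1; 0 0 1]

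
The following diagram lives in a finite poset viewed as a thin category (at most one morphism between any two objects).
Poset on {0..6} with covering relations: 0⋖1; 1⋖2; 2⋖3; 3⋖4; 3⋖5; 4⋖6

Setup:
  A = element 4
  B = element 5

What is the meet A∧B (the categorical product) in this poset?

Common predecessors of 4,5: {0,1,2,3}
  0 ⊑ 3
  1 ⊑ 3
  2 ⊑ 3
  3 ⊑ 3
glb = 3

Answer: A∧B = 3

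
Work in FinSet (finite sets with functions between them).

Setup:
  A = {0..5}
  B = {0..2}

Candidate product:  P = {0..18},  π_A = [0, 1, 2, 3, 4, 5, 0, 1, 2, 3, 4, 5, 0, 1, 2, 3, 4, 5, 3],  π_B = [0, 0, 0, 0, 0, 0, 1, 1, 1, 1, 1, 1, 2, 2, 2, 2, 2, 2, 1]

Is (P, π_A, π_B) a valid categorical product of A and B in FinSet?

|A|·|B| = 6·3 = 18;  |P| = 19
  → cardinalities differ; no bijection possible.

Answer: NOT A VALID PRODUCT — |P|=19 ≠ |A|·|B|=18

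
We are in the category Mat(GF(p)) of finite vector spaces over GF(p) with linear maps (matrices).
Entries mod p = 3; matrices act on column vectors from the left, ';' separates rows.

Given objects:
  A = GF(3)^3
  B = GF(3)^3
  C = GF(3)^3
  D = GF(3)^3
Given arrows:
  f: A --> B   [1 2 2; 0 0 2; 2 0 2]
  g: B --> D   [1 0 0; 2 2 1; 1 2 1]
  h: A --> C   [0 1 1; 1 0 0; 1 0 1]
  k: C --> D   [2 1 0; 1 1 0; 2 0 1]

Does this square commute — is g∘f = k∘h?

Answer: DOES NOT COMMUTE

Trace:
Along f;g (path 1):
  e0=⟨1,0,0⟩ f-->⟨1,0,2⟩ g-->⟨1,1,0⟩
  e1=⟨0,1,0⟩ f-->⟨2,0,0⟩ g-->⟨2,1,2⟩
  e2=⟨0,0,1⟩ f-->⟨2,2,2⟩ g-->⟨2,1,2⟩
  result₁ = [1 2 2; 1 1 1; 0 2 2]
Along h;k (path 2):
  e0=⟨1,0,0⟩ h-->⟨0,1,1⟩ k-->⟨1,1,1⟩
  e1=⟨0,1,0⟩ h-->⟨1,0,0⟩ k-->⟨2,1,2⟩
  e2=⟨0,0,1⟩ h-->⟨1,0,1⟩ k-->⟨2,1,0⟩
  result₂ = [1 2 2; 1 1 1; 1 2 0]
Equal? differ; not commutative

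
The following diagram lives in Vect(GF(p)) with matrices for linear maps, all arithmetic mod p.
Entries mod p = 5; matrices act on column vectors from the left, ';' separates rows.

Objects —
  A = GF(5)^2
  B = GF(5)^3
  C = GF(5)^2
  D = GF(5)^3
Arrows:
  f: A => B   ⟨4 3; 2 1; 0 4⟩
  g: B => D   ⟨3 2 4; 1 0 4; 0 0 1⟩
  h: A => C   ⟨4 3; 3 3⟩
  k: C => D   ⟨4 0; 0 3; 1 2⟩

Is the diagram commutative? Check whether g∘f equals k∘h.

1) trace f;g:
  e0=⟨1,0⟩ f=>⟨4,2,0⟩ g=>⟨1,4,0⟩
  e1=⟨0,1⟩ f=>⟨3,1,4⟩ g=>⟨2,4,4⟩
  ⟦path⟧₁ = ⟨1 2; 4 4; 0 4⟩
2) trace h;k:
  e0=⟨1,0⟩ h=>⟨4,3⟩ k=>⟨1,4,0⟩
  e1=⟨0,1⟩ h=>⟨3,3⟩ k=>⟨2,4,4⟩
  ⟦path⟧₂ = ⟨1 2; 4 4; 0 4⟩
Equal? equal; square commutes

Answer: COMMUTES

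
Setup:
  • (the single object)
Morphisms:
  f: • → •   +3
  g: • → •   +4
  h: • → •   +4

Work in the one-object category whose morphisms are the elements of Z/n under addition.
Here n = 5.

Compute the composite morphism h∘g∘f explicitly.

  0 +3≡3 +4≡2 +4≡1  (mod 5)
composite: +1

Answer: +1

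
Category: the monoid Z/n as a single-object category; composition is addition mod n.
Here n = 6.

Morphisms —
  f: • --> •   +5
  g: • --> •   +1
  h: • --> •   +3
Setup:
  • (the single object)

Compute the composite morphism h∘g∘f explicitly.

Answer: +3

Work:
  0 +5≡5 +1≡0 +3≡3  (mod 6)
result: +3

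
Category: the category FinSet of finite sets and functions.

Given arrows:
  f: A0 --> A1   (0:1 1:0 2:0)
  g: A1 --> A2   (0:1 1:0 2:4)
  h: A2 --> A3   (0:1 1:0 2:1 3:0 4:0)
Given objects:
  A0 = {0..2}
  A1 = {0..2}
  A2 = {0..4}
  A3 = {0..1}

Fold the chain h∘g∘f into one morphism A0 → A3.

  0 f-->1 g-->0 h-->1
  1 f-->0 g-->1 h-->0
  2 f-->0 g-->1 h-->0
composite: (0:1 1:0 2:0)

Answer: (0:1 1:0 2:0)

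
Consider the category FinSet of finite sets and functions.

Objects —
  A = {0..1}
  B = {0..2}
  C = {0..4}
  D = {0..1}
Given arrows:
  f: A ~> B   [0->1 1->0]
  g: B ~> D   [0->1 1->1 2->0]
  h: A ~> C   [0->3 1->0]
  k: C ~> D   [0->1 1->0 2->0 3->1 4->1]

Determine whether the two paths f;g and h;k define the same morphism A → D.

Path 1 = f;g:
  0 f~>1 g~>1
  1 f~>0 g~>1
  ⟦path⟧₁ = [0->1 1->1]
Path 2 = h;k:
  0 h~>3 k~>1
  1 h~>0 k~>1
  ⟦path⟧₂ = [0->1 1->1]
Equal? same morphism ✓

Answer: COMMUTES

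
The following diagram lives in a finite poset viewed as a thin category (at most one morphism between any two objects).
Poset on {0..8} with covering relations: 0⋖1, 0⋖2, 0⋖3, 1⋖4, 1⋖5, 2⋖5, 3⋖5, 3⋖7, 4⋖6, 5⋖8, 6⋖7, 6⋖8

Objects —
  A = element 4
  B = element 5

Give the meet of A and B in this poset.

{x : x⊑A ∧ x⊑B} = {0,1}  (A=4, B=5)
  0 ⊑ 1
  1 ⊑ 1
glb = 1

Answer: A∧B = 1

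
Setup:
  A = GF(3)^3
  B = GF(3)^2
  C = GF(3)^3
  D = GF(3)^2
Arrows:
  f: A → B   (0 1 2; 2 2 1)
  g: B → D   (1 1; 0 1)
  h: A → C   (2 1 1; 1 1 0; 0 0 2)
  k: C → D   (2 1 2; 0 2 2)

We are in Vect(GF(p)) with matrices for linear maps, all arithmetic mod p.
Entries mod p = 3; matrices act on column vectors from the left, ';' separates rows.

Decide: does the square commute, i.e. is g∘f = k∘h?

Answer: COMMUTES

Derivation:
Path 1 = f;g:
  e0=⟨1,0,0⟩ f→⟨0,2⟩ g→⟨2,2⟩
  e1=⟨0,1,0⟩ f→⟨1,2⟩ g→⟨0,2⟩
  e2=⟨0,0,1⟩ f→⟨2,1⟩ g→⟨0,1⟩
  ⟦path⟧₁ = (2 0 0; 2 2 1)
Path 2 = h;k:
  e0=⟨1,0,0⟩ h→⟨2,1,0⟩ k→⟨2,2⟩
  e1=⟨0,1,0⟩ h→⟨1,1,0⟩ k→⟨0,2⟩
  e2=⟨0,0,1⟩ h→⟨1,0,2⟩ k→⟨0,1⟩
  ⟦path⟧₂ = (2 0 0; 2 2 1)
Equal? YES — commutes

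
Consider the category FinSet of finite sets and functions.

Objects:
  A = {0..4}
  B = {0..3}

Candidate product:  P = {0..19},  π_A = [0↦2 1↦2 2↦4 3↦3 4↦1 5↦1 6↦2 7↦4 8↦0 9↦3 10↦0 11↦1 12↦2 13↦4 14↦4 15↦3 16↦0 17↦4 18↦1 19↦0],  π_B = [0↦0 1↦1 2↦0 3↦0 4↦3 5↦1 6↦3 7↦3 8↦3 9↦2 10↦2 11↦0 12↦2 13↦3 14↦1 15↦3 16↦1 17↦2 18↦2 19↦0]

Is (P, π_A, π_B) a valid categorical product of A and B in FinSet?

Answer: NOT A VALID PRODUCT — duplicate pair at indices 7,13

Derivation:
|A|·|B| = 5·4 = 20;  |P| = 20
Check the pairing map k ↦ (π_A(k), π_B(k)):
  0 ↦ (2,0)
  1 ↦ (2,1)
  2 ↦ (4,0)
  3 ↦ (3,0)
  4 ↦ (1,3)
  5 ↦ (1,1)
  6 ↦ (2,3)
  7 ↦ (4,3)
  8 ↦ (0,3)
  9 ↦ (3,2)
  10 ↦ (0,2)
  11 ↦ (1,0)
  12 ↦ (2,2)
  13 ↦ (4,3)  ✗ repeats pair of k=7
  14 ↦ (4,1)
  15 ↦ (3,3)
  16 ↦ (0,1)
  17 ↦ (4,2)
  18 ↦ (1,2)
  19 ↦ (0,0)
distinct pairs in image: 19 / 20 needed
  → (4,3) hit at k=7 and k=13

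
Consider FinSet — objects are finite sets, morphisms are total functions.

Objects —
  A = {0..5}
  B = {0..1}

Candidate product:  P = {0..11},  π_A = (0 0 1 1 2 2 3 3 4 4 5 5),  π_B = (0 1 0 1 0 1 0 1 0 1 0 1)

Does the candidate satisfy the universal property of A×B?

Answer: VALID PRODUCT

Derivation:
|A|·|B| = 6·2 = 12;  |P| = 12
Check the pairing map k ↦ (π_A(k), π_B(k)):
  0 -> (0,0)
  1 -> (0,1)
  2 -> (1,0)
  3 -> (1,1)
  4 -> (2,0)
  5 -> (2,1)
  6 -> (3,0)
  7 -> (3,1)
  8 -> (4,0)
  9 -> (4,1)
  10 -> (5,0)
  11 -> (5,1)
distinct pairs in image: 12 / 12 needed
  → bijection onto A×B; projections well-typed.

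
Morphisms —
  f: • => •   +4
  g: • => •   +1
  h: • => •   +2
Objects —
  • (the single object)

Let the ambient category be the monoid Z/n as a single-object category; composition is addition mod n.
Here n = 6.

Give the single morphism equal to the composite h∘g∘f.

Answer: +1

Work:
  0 +4≡4 +1≡5 +2≡1  (mod 6)
composite: +1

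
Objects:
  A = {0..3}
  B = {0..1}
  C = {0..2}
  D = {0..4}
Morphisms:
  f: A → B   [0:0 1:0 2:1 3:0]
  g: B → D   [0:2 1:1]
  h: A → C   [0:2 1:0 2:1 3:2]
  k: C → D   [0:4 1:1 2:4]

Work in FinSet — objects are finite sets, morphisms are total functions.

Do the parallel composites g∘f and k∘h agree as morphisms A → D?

1) trace f;g:
  0 f→0 g→2
  1 f→0 g→2
  2 f→1 g→1
  3 f→0 g→2
  result₁ = [0:2 1:2 2:1 3:2]
2) trace h;k:
  0 h→2 k→4
  1 h→0 k→4
  2 h→1 k→1
  3 h→2 k→4
  result₂ = [0:4 1:4 2:1 3:4]
Equal? differ; not commutative

Answer: DOES NOT COMMUTE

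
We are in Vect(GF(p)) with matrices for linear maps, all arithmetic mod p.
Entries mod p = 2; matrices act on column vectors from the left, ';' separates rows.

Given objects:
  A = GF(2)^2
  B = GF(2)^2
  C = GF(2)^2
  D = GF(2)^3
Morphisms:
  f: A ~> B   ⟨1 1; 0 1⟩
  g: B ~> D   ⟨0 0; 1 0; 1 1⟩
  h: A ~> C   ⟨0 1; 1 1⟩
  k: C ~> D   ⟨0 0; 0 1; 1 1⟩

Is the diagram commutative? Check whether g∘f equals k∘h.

Along f;g (path 1):
  e0=(1,0) f~>(1,0) g~>(0,1,1)
  e1=(0,1) f~>(1,1) g~>(0,1,0)
  result₁ = ⟨0 0; 1 1; 1 0⟩
Along h;k (path 2):
  e0=(1,0) h~>(0,1) k~>(0,1,1)
  e1=(0,1) h~>(1,1) k~>(0,1,0)
  result₂ = ⟨0 0; 1 1; 1 0⟩
Equal? same morphism ✓

Answer: COMMUTES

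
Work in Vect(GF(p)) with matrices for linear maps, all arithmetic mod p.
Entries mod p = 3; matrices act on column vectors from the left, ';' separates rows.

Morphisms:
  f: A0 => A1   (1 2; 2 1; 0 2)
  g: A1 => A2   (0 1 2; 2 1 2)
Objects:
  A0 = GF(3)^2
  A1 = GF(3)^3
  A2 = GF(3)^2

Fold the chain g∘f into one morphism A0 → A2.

  e0=⟨1,0⟩ f=>⟨1,2,0⟩ g=>⟨2,1⟩
  e1=⟨0,1⟩ f=>⟨2,1,2⟩ g=>⟨2,0⟩
composite: (2 2; 1 0)

Answer: (2 2; 1 0)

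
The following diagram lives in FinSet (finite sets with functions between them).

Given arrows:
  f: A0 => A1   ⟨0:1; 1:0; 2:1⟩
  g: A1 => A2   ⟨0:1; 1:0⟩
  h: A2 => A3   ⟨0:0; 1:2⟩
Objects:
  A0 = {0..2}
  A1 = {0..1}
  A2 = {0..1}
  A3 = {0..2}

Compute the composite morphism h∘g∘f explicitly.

  0 f=>1 g=>0 h=>0
  1 f=>0 g=>1 h=>2
  2 f=>1 g=>0 h=>0
result: ⟨0:0; 1:2; 2:0⟩

Answer: ⟨0:0; 1:2; 2:0⟩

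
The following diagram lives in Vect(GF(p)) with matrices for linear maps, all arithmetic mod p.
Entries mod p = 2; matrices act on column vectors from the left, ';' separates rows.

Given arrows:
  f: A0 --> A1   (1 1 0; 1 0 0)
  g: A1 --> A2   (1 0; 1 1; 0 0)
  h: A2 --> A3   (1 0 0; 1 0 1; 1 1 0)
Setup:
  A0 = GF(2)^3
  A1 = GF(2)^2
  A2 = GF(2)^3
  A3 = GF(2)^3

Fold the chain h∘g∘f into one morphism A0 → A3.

  e0=⟨1,0,0⟩ f-->⟨1,1⟩ g-->⟨1,0,0⟩ h-->⟨1,1,1⟩
  e1=⟨0,1,0⟩ f-->⟨1,0⟩ g-->⟨1,1,0⟩ h-->⟨1,1,0⟩
  e2=⟨0,0,1⟩ f-->⟨0,0⟩ g-->⟨0,0,0⟩ h-->⟨0,0,0⟩
⟦path⟧: (1 1 0; 1 1 0; 1 0 0)

Answer: (1 1 0; 1 1 0; 1 0 0)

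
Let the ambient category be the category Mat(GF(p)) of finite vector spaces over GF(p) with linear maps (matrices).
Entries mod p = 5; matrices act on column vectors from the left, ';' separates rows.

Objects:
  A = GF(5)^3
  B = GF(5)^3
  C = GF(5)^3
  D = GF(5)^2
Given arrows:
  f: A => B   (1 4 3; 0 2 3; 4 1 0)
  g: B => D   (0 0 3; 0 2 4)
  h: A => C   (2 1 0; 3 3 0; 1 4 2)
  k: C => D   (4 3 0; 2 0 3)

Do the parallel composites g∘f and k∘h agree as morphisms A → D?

Answer: DOES NOT COMMUTE

Derivation:
Along f;g (path 1):
  e0=[1,0,0] f=>[1,0,4] g=>[2,1]
  e1=[0,1,0] f=>[4,2,1] g=>[3,3]
  e2=[0,0,1] f=>[3,3,0] g=>[0,1]
  result₁ = (2 3 0; 1 3 1)
Along h;k (path 2):
  e0=[1,0,0] h=>[2,3,1] k=>[2,2]
  e1=[0,1,0] h=>[1,3,4] k=>[3,4]
  e2=[0,0,1] h=>[0,0,2] k=>[0,1]
  result₂ = (2 3 0; 2 4 1)
Equal? distinct morphisms ✗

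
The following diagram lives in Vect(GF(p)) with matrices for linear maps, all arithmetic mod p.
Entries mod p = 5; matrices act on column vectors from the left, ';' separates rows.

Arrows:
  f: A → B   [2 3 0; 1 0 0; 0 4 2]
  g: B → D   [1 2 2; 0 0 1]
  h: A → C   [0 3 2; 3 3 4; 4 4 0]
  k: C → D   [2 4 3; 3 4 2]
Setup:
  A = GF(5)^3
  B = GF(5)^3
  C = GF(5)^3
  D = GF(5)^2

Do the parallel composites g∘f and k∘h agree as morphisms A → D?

1) trace f;g:
  e0=(1,0,0) f→(2,1,0) g→(4,0)
  e1=(0,1,0) f→(3,0,4) g→(1,4)
  e2=(0,0,1) f→(0,0,2) g→(4,2)
  composite₁ = [4 1 4; 0 4 2]
2) trace h;k:
  e0=(1,0,0) h→(0,3,4) k→(4,0)
  e1=(0,1,0) h→(3,3,4) k→(0,4)
  e2=(0,0,1) h→(2,4,0) k→(0,2)
  composite₂ = [4 0 0; 0 4 2]
Equal? differ; not commutative

Answer: DOES NOT COMMUTE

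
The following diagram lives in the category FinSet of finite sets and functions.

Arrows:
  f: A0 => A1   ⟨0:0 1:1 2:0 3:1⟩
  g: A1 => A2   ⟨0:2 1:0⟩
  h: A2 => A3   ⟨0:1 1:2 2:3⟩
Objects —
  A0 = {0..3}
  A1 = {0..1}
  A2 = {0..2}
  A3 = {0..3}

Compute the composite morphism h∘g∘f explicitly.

  0 f=>0 g=>2 h=>3
  1 f=>1 g=>0 h=>1
  2 f=>0 g=>2 h=>3
  3 f=>1 g=>0 h=>1
composite: ⟨0:3 1:1 2:3 3:1⟩

Answer: ⟨0:3 1:1 2:3 3:1⟩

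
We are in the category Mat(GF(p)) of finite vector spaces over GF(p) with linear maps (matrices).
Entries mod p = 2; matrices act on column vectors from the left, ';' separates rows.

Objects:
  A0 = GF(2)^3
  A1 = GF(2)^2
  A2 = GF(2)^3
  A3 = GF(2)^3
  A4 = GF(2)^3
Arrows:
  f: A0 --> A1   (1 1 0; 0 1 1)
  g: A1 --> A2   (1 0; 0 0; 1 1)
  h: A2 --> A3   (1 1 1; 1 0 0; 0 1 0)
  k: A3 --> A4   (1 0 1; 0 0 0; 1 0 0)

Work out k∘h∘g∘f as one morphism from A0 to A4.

Answer: (0 1 1; 0 0 0; 0 1 1)

Work:
  e0=[1,0,0] f-->[1,0] g-->[1,0,1] h-->[0,1,0] k-->[0,0,0]
  e1=[0,1,0] f-->[1,1] g-->[1,0,0] h-->[1,1,0] k-->[1,0,1]
  e2=[0,0,1] f-->[0,1] g-->[0,0,1] h-->[1,0,0] k-->[1,0,1]
⟦path⟧: (0 1 1; 0 0 0; 0 1 1)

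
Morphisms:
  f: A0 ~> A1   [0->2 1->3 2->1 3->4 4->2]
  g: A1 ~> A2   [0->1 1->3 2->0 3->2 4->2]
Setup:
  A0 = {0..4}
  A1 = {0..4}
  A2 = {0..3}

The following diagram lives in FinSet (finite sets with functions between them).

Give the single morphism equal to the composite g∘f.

Answer: [0->0 1->2 2->3 3->2 4->0]

Trace:
  0 f~>2 g~>0
  1 f~>3 g~>2
  2 f~>1 g~>3
  3 f~>4 g~>2
  4 f~>2 g~>0
⟦path⟧: [0->0 1->2 2->3 3->2 4->0]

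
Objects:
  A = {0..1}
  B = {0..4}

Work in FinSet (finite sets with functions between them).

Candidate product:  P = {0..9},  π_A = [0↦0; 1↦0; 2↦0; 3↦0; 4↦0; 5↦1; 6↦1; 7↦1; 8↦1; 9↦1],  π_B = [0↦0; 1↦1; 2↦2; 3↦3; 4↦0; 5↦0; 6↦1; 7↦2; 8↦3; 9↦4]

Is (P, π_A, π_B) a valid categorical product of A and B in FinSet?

|A|·|B| = 2·5 = 10;  |P| = 10
Check the pairing map k ↦ (π_A(k), π_B(k)):
  0 ↦ (0,0)
  1 ↦ (0,1)
  2 ↦ (0,2)
  3 ↦ (0,3)
  4 ↦ (0,0)  ✗ repeats pair of k=0
  5 ↦ (1,0)
  6 ↦ (1,1)
  7 ↦ (1,2)
  8 ↦ (1,3)
  9 ↦ (1,4)
distinct pairs in image: 9 / 10 needed
  → (0,0) hit at k=0 and k=4

Answer: NOT A VALID PRODUCT — duplicate pair at indices 0,4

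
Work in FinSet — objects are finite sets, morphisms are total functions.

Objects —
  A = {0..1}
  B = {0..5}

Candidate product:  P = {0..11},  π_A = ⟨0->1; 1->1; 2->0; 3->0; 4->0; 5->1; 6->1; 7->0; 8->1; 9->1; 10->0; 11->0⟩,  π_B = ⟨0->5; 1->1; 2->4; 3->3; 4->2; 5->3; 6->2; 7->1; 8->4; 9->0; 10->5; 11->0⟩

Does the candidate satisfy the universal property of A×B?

Answer: VALID PRODUCT

Trace:
|A|·|B| = 2·6 = 12;  |P| = 12
Check the pairing map k ↦ (π_A(k), π_B(k)):
  0 -> (1,5)
  1 -> (1,1)
  2 -> (0,4)
  3 -> (0,3)
  4 -> (0,2)
  5 -> (1,3)
  6 -> (1,2)
  7 -> (0,1)
  8 -> (1,4)
  9 -> (1,0)
  10 -> (0,5)
  11 -> (0,0)
distinct pairs in image: 12 / 12 needed
  → bijection onto A×B; projections well-typed.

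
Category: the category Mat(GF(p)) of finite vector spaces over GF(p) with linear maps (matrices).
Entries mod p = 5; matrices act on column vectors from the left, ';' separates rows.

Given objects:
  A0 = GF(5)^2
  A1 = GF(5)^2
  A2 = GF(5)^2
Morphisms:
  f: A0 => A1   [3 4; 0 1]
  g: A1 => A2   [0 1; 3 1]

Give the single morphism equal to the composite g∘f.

  e0=(1,0) f=>(3,0) g=>(0,4)
  e1=(0,1) f=>(4,1) g=>(1,3)
composite: [0 1; 4 3]

Answer: [0 1; 4 3]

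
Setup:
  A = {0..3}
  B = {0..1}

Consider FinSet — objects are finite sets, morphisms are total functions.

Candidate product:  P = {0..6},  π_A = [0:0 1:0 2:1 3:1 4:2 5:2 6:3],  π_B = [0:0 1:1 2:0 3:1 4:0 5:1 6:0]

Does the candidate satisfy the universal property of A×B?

Answer: NOT A VALID PRODUCT — |P|=7 ≠ |A|·|B|=8

Trace:
|A|·|B| = 4·2 = 8;  |P| = 7
  → cardinalities differ; no bijection possible.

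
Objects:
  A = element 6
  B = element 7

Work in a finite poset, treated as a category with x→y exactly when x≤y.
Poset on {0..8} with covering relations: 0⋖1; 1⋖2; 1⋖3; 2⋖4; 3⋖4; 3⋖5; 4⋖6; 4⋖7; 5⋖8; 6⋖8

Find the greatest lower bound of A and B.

Lower bounds of A=6 and B=7: {0,1,2,3,4}
  0 <= 4
  1 <= 4
  2 <= 4
  3 <= 4
  4 <= 4
glb = 4

Answer: A∧B = 4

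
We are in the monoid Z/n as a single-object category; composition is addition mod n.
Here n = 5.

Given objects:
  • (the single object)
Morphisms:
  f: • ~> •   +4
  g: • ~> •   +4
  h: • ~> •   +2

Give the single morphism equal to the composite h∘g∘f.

Answer: +0

Derivation:
  0 +4≡4 +4≡3 +2≡0  (mod 5)
result: +0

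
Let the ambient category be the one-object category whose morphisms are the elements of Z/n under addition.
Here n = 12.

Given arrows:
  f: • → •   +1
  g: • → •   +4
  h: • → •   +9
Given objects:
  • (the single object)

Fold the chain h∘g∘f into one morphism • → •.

  0 +1≡1 +4≡5 +9≡2  (mod 12)
composite: +2

Answer: +2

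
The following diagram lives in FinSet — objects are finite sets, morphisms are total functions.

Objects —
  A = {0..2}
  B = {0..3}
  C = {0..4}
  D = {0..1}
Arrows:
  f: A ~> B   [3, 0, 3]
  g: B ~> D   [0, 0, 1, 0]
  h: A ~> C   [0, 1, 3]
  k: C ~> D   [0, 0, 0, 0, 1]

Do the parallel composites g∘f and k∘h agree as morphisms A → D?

Answer: COMMUTES

Derivation:
Along f;g (path 1):
  0 f~>3 g~>0
  1 f~>0 g~>0
  2 f~>3 g~>0
  result₁ = [0, 0, 0]
Along h;k (path 2):
  0 h~>0 k~>0
  1 h~>1 k~>0
  2 h~>3 k~>0
  result₂ = [0, 0, 0]
Equal? same morphism ✓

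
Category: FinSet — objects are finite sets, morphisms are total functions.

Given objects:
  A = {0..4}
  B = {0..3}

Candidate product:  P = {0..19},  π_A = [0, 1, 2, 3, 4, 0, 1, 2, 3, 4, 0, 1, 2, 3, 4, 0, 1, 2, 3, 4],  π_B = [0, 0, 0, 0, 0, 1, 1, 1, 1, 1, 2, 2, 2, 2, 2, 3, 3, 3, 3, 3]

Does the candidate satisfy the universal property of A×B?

|A|·|B| = 5·4 = 20;  |P| = 20
Check the pairing map k ↦ (π_A(k), π_B(k)):
  0 ↦ (0,0)
  1 ↦ (1,0)
  2 ↦ (2,0)
  3 ↦ (3,0)
  4 ↦ (4,0)
  5 ↦ (0,1)
  6 ↦ (1,1)
  7 ↦ (2,1)
  8 ↦ (3,1)
  9 ↦ (4,1)
  10 ↦ (0,2)
  11 ↦ (1,2)
  12 ↦ (2,2)
  13 ↦ (3,2)
  14 ↦ (4,2)
  15 ↦ (0,3)
  16 ↦ (1,3)
  17 ↦ (2,3)
  18 ↦ (3,3)
  19 ↦ (4,3)
distinct pairs in image: 20 / 20 needed
  → bijection onto A×B; projections well-typed.

Answer: VALID PRODUCT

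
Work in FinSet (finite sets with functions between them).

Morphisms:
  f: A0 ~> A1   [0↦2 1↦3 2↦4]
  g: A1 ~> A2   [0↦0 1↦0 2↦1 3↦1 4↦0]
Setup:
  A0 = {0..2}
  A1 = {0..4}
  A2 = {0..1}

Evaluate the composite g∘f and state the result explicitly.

Answer: [0↦1 1↦1 2↦0]

Derivation:
  0 f~>2 g~>1
  1 f~>3 g~>1
  2 f~>4 g~>0
composite: [0↦1 1↦1 2↦0]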